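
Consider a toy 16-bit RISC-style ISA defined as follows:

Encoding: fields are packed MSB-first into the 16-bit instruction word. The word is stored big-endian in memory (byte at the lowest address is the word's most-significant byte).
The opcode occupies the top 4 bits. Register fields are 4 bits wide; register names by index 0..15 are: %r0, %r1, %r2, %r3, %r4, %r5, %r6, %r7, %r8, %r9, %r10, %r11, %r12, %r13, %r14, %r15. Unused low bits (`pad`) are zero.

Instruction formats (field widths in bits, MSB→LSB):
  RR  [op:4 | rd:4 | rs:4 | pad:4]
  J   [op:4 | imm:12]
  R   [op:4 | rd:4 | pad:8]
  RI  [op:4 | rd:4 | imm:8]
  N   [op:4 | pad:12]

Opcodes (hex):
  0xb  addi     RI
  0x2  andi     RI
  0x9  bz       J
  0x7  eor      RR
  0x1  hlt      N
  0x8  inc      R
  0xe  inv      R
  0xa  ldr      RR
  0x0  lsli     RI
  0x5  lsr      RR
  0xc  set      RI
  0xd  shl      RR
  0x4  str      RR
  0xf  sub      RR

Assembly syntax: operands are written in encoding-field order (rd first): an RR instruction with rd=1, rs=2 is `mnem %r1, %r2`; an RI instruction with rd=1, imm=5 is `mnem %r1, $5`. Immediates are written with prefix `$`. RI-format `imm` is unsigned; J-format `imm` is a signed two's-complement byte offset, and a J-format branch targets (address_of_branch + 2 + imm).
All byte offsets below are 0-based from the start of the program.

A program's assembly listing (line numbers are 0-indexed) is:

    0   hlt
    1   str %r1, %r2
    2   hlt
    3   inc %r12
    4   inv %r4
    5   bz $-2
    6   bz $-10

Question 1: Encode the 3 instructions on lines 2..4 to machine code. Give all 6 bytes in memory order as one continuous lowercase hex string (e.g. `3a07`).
L2: hlt op=0x1:4|pad=0:12 ⇒ 0x1000 ⇒ big 10 00
L3: inc op=0x8:4|rd=12:4|pad=0:8 ⇒ 0x8c00 ⇒ big 8c 00
L4: inv op=0xe:4|rd=4:4|pad=0:8 ⇒ 0xe400 ⇒ big e4 00

10008c00e400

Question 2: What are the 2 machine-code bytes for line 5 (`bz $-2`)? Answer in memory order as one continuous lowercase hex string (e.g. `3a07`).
line 5 (bz): pack op=0x9:4|imm=-2:12 = 0x9ffe; big→ 9f fe

9ffe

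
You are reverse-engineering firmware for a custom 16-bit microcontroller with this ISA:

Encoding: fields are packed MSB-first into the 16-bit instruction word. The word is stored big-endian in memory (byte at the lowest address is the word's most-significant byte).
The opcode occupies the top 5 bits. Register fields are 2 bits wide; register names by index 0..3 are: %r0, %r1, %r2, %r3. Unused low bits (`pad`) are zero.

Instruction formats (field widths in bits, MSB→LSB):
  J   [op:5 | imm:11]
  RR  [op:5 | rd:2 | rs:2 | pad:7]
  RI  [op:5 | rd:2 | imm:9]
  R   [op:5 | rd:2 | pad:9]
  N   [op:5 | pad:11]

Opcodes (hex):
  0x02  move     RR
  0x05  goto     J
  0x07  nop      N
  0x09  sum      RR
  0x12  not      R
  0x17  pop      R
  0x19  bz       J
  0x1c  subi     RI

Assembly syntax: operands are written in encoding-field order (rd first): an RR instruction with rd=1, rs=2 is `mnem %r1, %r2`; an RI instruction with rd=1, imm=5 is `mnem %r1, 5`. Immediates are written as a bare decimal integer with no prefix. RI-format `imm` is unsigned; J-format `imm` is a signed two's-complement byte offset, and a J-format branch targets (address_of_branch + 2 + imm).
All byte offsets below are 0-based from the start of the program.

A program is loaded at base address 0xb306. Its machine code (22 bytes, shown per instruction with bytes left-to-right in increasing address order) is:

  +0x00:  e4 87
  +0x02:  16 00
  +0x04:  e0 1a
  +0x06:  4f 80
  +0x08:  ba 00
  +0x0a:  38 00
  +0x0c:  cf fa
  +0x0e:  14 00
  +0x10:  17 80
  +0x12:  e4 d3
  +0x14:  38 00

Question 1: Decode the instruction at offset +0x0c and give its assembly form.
[0c] cf fa → 0xcffa
  opcode bits[15:11]=0x19: bz/J
  imm@[10:0]=0x7fa (s11→-6) ⇒ -6

bz -6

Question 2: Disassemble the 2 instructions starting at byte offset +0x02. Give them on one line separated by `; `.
off 0x02: read 16 00 as big → 0x1600
  op=0x1600>>11=0x2 ⇒ move (RR)
  rd@[10:9]=0x3 ⇒ %r3
  rs@[8:7]=0x0 ⇒ %r0
off 0x04: read e0 1a as big → 0xe01a
  op=0xe01a>>11=0x1c ⇒ subi (RI)
  rd@[10:9]=0x0 ⇒ %r0
  imm@[8:0]=0x1a ⇒ 26

move %r3, %r0; subi %r0, 26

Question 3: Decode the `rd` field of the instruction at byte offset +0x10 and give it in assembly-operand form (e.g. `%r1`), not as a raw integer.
[10] 17 80 → 0x1780
  top 5b → 0x2 → move [RR]
  rd@[10:9]=0x3 ⇒ %r3
  rs@[8:7]=0x3 ⇒ %r3

%r3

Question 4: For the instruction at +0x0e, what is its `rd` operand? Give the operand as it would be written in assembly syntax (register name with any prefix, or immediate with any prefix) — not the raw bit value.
+0x0e: 14 00 ⇒ word 0x1400 (big)
  top 5b → 0x2 → move [RR]
  [10:9] rd=2 = %r2
  [8:7] rs=0 = %r0

%r2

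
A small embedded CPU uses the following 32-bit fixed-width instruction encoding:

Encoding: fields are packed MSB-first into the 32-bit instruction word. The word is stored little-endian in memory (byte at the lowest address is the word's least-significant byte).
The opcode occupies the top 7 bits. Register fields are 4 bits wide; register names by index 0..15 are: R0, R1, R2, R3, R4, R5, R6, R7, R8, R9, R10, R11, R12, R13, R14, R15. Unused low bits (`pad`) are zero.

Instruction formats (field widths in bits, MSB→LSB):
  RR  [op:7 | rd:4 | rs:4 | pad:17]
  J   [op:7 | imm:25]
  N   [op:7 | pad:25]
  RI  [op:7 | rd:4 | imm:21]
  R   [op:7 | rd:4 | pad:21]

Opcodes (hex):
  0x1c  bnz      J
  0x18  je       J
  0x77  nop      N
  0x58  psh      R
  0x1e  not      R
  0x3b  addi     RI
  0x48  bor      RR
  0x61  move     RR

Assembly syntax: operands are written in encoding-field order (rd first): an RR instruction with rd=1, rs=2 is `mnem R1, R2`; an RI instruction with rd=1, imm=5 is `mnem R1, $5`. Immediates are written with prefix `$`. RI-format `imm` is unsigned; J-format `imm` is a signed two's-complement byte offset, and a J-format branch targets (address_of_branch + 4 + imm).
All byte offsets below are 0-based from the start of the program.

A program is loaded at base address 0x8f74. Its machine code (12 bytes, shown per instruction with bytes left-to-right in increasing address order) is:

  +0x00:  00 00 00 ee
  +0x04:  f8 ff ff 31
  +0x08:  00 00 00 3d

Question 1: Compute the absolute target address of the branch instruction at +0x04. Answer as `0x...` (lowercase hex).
0x8f74

off 0x04: read f8 ff ff 31 as little → 0x31fffff8
  op=0x31fffff8>>25=0x18 ⇒ je (J)
  imm: (w>>0)&0x1ffffff=0x1fffff8 (s25→-8) → $-8
  target = base 0x8f74 + off 0x04 + 4 + imm -8 = 0x8f74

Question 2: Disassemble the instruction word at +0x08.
+0x08: 00 00 00 3d ⇒ word 0x3d000000 (little)
  opcode bits[31:25]=0x1e: not/R
  rd: (w>>21)&0xf=0x8 → R8

not R8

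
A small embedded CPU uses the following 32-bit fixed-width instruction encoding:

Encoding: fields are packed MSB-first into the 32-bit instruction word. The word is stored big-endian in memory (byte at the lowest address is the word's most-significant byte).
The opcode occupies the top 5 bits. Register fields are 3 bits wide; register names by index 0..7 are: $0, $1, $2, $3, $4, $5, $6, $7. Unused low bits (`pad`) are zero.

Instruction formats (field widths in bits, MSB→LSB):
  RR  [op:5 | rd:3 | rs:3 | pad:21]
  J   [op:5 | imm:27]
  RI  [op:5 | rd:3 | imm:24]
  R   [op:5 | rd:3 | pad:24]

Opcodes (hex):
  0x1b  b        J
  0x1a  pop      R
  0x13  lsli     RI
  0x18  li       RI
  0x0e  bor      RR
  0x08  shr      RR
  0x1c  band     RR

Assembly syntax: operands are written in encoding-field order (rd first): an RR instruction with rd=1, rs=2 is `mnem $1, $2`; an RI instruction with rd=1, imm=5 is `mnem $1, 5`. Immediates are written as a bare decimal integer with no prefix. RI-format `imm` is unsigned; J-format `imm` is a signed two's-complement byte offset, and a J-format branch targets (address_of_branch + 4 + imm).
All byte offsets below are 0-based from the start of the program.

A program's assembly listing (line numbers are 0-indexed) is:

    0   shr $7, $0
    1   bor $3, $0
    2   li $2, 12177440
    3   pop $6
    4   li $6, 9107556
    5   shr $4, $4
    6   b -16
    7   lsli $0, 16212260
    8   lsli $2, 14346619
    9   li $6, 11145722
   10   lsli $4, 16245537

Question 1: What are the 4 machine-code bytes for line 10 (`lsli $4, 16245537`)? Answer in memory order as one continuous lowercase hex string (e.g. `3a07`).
9cf7e321

L10: lsli op=0x13:5|rd=4:3|imm=16245537:24 ⇒ 0x9cf7e321 ⇒ big 9c f7 e3 21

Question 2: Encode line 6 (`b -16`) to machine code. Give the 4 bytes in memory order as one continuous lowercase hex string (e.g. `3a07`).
line 6 (b): pack op=0x1b:5|imm=-16:27 = 0xdffffff0; big→ df ff ff f0

dffffff0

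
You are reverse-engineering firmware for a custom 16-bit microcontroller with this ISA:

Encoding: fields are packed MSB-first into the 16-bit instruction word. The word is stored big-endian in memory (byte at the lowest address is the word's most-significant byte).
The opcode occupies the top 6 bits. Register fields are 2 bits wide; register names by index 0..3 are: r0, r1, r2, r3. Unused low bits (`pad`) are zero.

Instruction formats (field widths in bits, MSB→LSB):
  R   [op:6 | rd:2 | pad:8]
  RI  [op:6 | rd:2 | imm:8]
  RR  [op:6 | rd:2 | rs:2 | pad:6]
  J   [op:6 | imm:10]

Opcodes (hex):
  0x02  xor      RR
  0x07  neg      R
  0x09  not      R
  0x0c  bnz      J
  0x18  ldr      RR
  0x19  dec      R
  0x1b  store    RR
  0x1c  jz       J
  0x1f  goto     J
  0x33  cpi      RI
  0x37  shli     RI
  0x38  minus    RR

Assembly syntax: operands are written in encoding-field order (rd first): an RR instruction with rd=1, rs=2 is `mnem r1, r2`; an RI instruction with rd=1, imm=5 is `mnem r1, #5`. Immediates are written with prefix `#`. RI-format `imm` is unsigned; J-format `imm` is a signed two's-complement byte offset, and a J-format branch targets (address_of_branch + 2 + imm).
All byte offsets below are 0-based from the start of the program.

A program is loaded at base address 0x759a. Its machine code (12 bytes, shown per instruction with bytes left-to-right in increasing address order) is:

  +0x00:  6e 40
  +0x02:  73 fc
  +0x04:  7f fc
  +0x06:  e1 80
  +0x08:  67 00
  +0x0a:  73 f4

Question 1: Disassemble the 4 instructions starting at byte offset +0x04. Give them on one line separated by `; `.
+0x04: 7f fc ⇒ word 0x7ffc (big)
  top 6b → 0x1f → goto [J]
  imm: (w>>0)&0x3ff=0x3fc (s10→-4) → #-4
+0x06: e1 80 ⇒ word 0xe180 (big)
  top 6b → 0x38 → minus [RR]
  rd: (w>>8)&0x3=0x1 → r1
  rs: (w>>6)&0x3=0x2 → r2
+0x08: 67 00 ⇒ word 0x6700 (big)
  top 6b → 0x19 → dec [R]
  rd: (w>>8)&0x3=0x3 → r3
+0x0a: 73 f4 ⇒ word 0x73f4 (big)
  top 6b → 0x1c → jz [J]
  imm: (w>>0)&0x3ff=0x3f4 (s10→-12) → #-12

goto #-4; minus r1, r2; dec r3; jz #-12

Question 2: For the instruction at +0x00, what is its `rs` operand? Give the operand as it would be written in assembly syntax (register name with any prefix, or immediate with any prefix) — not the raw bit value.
r1

@+00  big-endian(6e 40) = 0x6e40
  opcode bits[15:10]=0x1b: store/RR
  rd@[9:8]=0x2 ⇒ r2
  rs@[7:6]=0x1 ⇒ r1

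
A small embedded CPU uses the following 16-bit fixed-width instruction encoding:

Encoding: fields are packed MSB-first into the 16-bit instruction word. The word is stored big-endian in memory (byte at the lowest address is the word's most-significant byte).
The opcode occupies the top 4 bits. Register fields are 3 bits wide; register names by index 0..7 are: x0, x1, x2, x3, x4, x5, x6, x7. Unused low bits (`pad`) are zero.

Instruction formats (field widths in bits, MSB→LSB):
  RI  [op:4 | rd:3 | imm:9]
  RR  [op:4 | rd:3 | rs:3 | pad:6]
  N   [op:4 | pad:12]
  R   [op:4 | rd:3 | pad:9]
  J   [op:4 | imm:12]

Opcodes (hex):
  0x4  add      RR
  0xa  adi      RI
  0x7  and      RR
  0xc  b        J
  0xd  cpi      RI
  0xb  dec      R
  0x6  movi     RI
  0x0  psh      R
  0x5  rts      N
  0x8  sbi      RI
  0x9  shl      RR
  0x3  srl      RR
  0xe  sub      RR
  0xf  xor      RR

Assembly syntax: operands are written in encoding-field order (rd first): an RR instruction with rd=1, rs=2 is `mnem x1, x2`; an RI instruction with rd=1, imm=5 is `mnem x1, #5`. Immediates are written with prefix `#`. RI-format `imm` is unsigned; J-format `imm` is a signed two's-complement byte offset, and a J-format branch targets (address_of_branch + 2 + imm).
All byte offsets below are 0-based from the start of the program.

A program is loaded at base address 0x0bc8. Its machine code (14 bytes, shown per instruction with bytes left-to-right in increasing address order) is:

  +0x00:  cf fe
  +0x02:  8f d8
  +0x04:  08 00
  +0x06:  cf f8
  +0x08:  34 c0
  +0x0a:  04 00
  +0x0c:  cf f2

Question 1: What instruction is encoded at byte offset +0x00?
@+00  big-endian(cf fe) = 0xcffe
  top 4b → 0xc → b [J]
  [11:0] imm=4094 (s12→-2) = #-2

b #-2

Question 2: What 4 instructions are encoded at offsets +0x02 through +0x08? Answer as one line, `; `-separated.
sbi x7, #472; psh x4; b #-8; srl x2, x3

+0x02: 8f d8 ⇒ word 0x8fd8 (big)
  top 4b → 0x8 → sbi [RI]
  [11:9] rd=7 = x7
  [8:0] imm=472 = #472
+0x04: 08 00 ⇒ word 0x0800 (big)
  top 4b → 0x0 → psh [R]
  [11:9] rd=4 = x4
+0x06: cf f8 ⇒ word 0xcff8 (big)
  top 4b → 0xc → b [J]
  [11:0] imm=4088 (s12→-8) = #-8
+0x08: 34 c0 ⇒ word 0x34c0 (big)
  top 4b → 0x3 → srl [RR]
  [11:9] rd=2 = x2
  [8:6] rs=3 = x3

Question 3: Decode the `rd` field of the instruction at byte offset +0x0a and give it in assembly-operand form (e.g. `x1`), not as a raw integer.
off 0x0a: read 04 00 as big → 0x0400
  op=0x0400>>12=0x0 ⇒ psh (R)
  rd@[11:9]=0x2 ⇒ x2

x2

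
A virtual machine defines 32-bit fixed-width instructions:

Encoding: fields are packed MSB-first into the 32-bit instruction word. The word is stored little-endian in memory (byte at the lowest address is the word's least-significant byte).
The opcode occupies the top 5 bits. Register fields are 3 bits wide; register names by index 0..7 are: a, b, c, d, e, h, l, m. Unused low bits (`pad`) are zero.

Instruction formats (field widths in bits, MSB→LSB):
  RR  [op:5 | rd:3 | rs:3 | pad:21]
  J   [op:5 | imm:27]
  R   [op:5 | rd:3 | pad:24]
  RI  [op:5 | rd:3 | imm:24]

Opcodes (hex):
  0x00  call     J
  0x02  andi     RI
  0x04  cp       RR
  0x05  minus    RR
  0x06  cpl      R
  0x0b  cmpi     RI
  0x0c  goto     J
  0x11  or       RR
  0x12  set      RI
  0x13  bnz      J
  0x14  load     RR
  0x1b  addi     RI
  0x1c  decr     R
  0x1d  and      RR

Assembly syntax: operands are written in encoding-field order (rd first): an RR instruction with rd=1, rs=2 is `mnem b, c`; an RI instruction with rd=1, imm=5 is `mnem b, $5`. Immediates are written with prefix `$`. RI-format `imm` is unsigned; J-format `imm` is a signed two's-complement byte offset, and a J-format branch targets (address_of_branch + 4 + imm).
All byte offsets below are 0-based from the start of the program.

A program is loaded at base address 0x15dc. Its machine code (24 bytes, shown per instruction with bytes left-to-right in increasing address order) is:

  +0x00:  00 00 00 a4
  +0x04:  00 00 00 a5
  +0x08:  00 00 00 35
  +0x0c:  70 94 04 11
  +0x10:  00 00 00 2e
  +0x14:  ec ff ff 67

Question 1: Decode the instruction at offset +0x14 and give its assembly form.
goto $-20

[14] ec ff ff 67 → 0x67ffffec
  top 5b → 0xc → goto [J]
  imm@[26:0]=0x7ffffec (s27→-20) ⇒ $-20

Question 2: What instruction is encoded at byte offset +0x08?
cpl h

+0x08: 00 00 00 35 ⇒ word 0x35000000 (little)
  op=0x35000000>>27=0x6 ⇒ cpl (R)
  [26:24] rd=5 = h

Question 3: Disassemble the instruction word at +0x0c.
off 0x0c: read 70 94 04 11 as little → 0x11049470
  top 5b → 0x2 → andi [RI]
  rd: (w>>24)&0x7=0x1 → b
  imm: (w>>0)&0xffffff=0x49470 → $300144

andi b, $300144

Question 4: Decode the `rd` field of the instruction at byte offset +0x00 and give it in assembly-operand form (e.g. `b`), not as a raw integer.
@+00  little-endian(00 00 00 a4) = 0xa4000000
  top 5b → 0x14 → load [RR]
  [26:24] rd=4 = e
  [23:21] rs=0 = a

e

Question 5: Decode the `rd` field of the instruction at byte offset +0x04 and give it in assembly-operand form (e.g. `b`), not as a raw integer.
+0x04: 00 00 00 a5 ⇒ word 0xa5000000 (little)
  op=0xa5000000>>27=0x14 ⇒ load (RR)
  [26:24] rd=5 = h
  [23:21] rs=0 = a

h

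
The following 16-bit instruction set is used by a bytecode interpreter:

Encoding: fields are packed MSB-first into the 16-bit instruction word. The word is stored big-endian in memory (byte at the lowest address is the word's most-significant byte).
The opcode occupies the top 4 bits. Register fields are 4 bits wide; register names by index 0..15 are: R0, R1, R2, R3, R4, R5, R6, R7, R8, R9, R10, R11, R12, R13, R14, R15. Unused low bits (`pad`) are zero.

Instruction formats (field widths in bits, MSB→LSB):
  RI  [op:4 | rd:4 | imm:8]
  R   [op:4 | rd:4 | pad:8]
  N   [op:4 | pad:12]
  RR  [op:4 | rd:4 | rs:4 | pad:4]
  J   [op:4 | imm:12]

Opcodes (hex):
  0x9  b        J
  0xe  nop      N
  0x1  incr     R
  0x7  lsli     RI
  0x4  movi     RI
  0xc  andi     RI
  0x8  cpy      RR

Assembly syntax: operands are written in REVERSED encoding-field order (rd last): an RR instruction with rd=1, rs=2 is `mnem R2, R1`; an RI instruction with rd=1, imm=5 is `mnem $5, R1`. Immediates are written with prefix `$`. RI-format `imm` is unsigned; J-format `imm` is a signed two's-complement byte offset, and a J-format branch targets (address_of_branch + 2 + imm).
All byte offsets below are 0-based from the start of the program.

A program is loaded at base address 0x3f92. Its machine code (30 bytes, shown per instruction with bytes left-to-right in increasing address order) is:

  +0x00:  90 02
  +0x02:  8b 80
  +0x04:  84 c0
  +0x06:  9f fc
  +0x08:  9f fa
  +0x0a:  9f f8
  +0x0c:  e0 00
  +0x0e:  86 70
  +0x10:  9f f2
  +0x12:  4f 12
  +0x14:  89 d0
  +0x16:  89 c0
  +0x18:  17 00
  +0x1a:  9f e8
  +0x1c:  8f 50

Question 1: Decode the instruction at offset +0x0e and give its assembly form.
[0e] 86 70 → 0x8670
  top 4b → 0x8 → cpy [RR]
  rd: (w>>8)&0xf=0x6 → R6
  rs: (w>>4)&0xf=0x7 → R7

cpy R7, R6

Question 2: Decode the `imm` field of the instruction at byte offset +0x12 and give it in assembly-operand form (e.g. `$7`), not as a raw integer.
$18

[12] 4f 12 → 0x4f12
  op=0x4f12>>12=0x4 ⇒ movi (RI)
  rd: (w>>8)&0xf=0xf → R15
  imm: (w>>0)&0xff=0x12 → $18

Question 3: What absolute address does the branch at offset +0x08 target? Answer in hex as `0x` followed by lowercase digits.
0x3f96

+0x08: 9f fa ⇒ word 0x9ffa (big)
  opcode bits[15:12]=0x9: b/J
  imm@[11:0]=0xffa (s12→-6) ⇒ $-6
  target = base 0x3f92 + off 0x08 + 2 + imm -6 = 0x3f96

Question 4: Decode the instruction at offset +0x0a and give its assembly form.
b $-8

off 0x0a: read 9f f8 as big → 0x9ff8
  op=0x9ff8>>12=0x9 ⇒ b (J)
  imm@[11:0]=0xff8 (s12→-8) ⇒ $-8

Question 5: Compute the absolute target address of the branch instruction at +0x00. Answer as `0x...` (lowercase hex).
0x3f96

[00] 90 02 → 0x9002
  top 4b → 0x9 → b [J]
  imm@[11:0]=0x2 ⇒ $2
  target = base 0x3f92 + off 0x00 + 2 + imm 2 = 0x3f96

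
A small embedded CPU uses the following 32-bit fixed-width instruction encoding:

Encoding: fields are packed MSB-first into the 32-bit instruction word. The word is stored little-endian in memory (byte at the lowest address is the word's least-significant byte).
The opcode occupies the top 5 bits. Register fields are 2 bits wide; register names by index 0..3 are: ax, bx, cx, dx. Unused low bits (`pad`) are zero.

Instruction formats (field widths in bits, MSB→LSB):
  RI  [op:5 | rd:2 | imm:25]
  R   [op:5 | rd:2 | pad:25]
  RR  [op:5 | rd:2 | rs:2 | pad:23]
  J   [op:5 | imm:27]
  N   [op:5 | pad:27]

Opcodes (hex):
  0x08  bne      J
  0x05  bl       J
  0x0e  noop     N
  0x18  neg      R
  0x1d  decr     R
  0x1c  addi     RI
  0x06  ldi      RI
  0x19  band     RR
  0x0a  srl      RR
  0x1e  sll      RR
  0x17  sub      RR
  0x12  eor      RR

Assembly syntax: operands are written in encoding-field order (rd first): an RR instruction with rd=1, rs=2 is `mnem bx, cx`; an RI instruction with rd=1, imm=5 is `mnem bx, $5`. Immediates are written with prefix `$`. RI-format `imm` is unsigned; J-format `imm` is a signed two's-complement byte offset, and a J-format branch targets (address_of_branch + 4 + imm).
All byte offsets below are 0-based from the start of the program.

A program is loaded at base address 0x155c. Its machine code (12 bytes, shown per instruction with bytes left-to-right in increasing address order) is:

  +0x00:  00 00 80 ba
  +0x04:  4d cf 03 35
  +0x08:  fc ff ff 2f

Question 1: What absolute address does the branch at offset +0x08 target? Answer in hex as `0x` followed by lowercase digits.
@+08  little-endian(fc ff ff 2f) = 0x2ffffffc
  top 5b → 0x5 → bl [J]
  [26:0] imm=134217724 (s27→-4) = $-4
  target = base 0x155c + off 0x08 + 4 + imm -4 = 0x1564

0x1564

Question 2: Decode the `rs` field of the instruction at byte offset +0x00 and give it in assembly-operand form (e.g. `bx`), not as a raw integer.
bx

off 0x00: read 00 00 80 ba as little → 0xba800000
  op=0xba800000>>27=0x17 ⇒ sub (RR)
  rd@[26:25]=0x1 ⇒ bx
  rs@[24:23]=0x1 ⇒ bx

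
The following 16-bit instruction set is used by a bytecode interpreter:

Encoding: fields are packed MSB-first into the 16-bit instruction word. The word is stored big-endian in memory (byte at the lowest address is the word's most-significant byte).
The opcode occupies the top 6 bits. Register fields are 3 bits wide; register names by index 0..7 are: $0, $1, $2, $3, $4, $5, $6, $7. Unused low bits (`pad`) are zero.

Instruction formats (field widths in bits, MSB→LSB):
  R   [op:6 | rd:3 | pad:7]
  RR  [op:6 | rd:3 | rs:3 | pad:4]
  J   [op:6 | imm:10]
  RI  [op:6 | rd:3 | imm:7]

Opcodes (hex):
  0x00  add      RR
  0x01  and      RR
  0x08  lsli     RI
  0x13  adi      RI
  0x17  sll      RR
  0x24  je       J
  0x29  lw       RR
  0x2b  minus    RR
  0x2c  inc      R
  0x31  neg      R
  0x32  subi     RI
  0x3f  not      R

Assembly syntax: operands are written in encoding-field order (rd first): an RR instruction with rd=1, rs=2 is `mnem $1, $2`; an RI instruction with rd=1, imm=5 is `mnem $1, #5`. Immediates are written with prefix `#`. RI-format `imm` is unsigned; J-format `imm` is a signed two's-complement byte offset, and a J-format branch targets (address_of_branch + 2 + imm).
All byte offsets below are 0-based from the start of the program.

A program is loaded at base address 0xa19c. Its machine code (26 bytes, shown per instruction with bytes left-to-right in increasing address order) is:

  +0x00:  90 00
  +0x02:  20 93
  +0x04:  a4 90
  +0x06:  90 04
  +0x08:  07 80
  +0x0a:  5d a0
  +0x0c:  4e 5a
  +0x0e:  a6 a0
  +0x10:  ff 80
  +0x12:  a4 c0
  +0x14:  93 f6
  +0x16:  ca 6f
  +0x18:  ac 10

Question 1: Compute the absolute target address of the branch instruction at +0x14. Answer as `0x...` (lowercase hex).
[14] 93 f6 → 0x93f6
  top 6b → 0x24 → je [J]
  imm: (w>>0)&0x3ff=0x3f6 (s10→-10) → #-10
  target = base 0xa19c + off 0x14 + 2 + imm -10 = 0xa1a8

0xa1a8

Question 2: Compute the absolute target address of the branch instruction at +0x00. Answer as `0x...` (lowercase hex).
0xa19e

off 0x00: read 90 00 as big → 0x9000
  opcode bits[15:10]=0x24: je/J
  imm: (w>>0)&0x3ff=0x0 → #0
  target = base 0xa19c + off 0x00 + 2 + imm 0 = 0xa19e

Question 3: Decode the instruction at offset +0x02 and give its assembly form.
+0x02: 20 93 ⇒ word 0x2093 (big)
  op=0x2093>>10=0x8 ⇒ lsli (RI)
  rd@[9:7]=0x1 ⇒ $1
  imm@[6:0]=0x13 ⇒ #19

lsli $1, #19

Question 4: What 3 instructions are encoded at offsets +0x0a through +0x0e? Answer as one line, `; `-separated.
sll $3, $2; adi $4, #90; lw $5, $2

@+0a  big-endian(5d a0) = 0x5da0
  top 6b → 0x17 → sll [RR]
  rd: (w>>7)&0x7=0x3 → $3
  rs: (w>>4)&0x7=0x2 → $2
@+0c  big-endian(4e 5a) = 0x4e5a
  top 6b → 0x13 → adi [RI]
  rd: (w>>7)&0x7=0x4 → $4
  imm: (w>>0)&0x7f=0x5a → #90
@+0e  big-endian(a6 a0) = 0xa6a0
  top 6b → 0x29 → lw [RR]
  rd: (w>>7)&0x7=0x5 → $5
  rs: (w>>4)&0x7=0x2 → $2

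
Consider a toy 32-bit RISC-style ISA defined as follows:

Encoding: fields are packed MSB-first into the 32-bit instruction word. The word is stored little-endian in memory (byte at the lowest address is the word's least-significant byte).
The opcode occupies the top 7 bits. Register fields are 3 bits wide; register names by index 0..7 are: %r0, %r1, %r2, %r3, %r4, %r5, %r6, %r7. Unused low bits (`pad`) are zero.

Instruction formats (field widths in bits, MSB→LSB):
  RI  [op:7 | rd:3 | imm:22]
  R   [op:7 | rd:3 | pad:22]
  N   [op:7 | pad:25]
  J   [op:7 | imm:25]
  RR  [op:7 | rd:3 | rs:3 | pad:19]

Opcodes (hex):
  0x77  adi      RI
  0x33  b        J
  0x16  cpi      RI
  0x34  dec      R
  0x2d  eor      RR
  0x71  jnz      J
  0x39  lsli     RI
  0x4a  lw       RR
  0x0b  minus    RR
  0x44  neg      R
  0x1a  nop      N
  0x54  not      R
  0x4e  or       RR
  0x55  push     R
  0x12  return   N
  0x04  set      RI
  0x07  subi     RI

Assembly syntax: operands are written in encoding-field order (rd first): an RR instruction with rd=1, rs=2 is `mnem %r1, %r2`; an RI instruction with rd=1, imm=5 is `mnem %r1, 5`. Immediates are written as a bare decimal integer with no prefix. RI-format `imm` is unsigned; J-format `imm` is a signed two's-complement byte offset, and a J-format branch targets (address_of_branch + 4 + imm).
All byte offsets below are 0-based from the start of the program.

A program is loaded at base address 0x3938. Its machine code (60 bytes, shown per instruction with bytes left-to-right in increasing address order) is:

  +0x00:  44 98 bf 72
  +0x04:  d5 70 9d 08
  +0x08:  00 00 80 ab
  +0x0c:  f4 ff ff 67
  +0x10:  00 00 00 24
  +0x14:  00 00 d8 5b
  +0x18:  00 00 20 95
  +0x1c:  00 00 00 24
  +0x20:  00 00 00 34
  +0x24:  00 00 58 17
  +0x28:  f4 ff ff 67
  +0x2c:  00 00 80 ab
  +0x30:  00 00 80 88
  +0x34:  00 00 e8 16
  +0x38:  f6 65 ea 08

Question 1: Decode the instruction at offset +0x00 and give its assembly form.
lsli %r2, 4167748

+0x00: 44 98 bf 72 ⇒ word 0x72bf9844 (little)
  opcode bits[31:25]=0x39: lsli/RI
  rd@[24:22]=0x2 ⇒ %r2
  imm@[21:0]=0x3f9844 ⇒ 4167748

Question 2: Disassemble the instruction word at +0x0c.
b -12

@+0c  little-endian(f4 ff ff 67) = 0x67fffff4
  top 7b → 0x33 → b [J]
  imm@[24:0]=0x1fffff4 (s25→-12) ⇒ -12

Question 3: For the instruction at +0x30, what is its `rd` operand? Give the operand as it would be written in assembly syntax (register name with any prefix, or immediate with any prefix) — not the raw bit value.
+0x30: 00 00 80 88 ⇒ word 0x88800000 (little)
  opcode bits[31:25]=0x44: neg/R
  rd@[24:22]=0x2 ⇒ %r2

%r2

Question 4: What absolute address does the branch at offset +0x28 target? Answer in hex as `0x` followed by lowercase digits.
0x3958

off 0x28: read f4 ff ff 67 as little → 0x67fffff4
  top 7b → 0x33 → b [J]
  imm@[24:0]=0x1fffff4 (s25→-12) ⇒ -12
  target = base 0x3938 + off 0x28 + 4 + imm -12 = 0x3958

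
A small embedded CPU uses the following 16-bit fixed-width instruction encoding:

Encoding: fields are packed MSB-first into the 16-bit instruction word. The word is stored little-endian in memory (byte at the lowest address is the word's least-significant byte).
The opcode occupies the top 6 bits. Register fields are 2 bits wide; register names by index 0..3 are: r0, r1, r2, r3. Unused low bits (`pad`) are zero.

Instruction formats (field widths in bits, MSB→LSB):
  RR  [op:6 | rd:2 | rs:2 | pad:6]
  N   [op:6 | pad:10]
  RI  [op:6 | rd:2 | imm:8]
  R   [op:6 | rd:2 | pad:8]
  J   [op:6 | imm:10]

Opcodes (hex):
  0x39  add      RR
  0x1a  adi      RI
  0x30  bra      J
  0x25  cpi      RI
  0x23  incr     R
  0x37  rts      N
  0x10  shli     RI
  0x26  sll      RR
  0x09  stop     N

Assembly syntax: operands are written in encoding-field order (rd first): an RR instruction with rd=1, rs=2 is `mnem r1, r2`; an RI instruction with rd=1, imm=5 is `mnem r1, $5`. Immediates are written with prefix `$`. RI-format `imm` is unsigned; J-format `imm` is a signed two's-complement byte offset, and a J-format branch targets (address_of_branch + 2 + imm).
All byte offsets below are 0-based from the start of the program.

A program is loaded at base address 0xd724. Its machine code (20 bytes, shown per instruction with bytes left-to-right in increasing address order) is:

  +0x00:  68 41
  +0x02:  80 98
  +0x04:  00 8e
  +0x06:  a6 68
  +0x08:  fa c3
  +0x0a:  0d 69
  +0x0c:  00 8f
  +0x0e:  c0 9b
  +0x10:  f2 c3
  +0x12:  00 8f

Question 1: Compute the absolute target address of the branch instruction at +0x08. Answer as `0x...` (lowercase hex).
0xd728

+0x08: fa c3 ⇒ word 0xc3fa (little)
  opcode bits[15:10]=0x30: bra/J
  [9:0] imm=1018 (s10→-6) = $-6
  target = base 0xd724 + off 0x08 + 2 + imm -6 = 0xd728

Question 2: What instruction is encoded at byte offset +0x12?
incr r3

off 0x12: read 00 8f as little → 0x8f00
  op=0x8f00>>10=0x23 ⇒ incr (R)
  [9:8] rd=3 = r3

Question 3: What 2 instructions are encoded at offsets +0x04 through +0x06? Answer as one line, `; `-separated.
incr r2; adi r0, $166

@+04  little-endian(00 8e) = 0x8e00
  opcode bits[15:10]=0x23: incr/R
  rd: (w>>8)&0x3=0x2 → r2
@+06  little-endian(a6 68) = 0x68a6
  opcode bits[15:10]=0x1a: adi/RI
  rd: (w>>8)&0x3=0x0 → r0
  imm: (w>>0)&0xff=0xa6 → $166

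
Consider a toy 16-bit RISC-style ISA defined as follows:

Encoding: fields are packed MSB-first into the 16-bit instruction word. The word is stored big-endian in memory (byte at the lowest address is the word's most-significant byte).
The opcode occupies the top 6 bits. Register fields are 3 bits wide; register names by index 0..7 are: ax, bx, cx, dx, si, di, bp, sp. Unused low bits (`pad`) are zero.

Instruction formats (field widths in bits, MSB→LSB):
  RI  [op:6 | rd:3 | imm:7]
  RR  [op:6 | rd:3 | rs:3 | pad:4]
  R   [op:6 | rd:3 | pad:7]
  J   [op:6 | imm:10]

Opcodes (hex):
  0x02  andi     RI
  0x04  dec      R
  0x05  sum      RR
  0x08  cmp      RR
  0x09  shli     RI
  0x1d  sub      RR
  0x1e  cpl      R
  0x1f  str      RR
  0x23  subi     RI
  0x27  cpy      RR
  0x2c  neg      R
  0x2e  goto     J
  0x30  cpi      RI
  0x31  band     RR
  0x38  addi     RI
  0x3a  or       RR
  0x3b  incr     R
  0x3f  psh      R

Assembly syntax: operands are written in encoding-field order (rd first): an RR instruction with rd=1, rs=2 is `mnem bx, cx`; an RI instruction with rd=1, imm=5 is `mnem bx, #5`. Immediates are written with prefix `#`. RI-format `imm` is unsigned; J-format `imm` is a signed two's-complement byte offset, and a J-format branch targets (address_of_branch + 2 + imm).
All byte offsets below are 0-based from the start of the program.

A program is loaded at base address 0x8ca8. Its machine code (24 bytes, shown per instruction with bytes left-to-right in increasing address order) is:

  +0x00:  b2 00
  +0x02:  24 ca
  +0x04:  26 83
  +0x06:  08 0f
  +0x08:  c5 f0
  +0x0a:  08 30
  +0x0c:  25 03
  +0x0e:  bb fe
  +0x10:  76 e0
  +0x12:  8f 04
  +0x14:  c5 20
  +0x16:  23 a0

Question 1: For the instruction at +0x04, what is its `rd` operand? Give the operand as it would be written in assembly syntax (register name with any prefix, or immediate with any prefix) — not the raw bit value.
+0x04: 26 83 ⇒ word 0x2683 (big)
  op=0x2683>>10=0x9 ⇒ shli (RI)
  rd@[9:7]=0x5 ⇒ di
  imm@[6:0]=0x3 ⇒ #3

di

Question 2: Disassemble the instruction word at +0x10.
@+10  big-endian(76 e0) = 0x76e0
  opcode bits[15:10]=0x1d: sub/RR
  [9:7] rd=5 = di
  [6:4] rs=6 = bp

sub di, bp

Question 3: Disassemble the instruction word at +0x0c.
shli cx, #3

@+0c  big-endian(25 03) = 0x2503
  top 6b → 0x9 → shli [RI]
  rd: (w>>7)&0x7=0x2 → cx
  imm: (w>>0)&0x7f=0x3 → #3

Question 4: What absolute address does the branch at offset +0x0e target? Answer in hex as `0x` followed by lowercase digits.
0x8cb6

@+0e  big-endian(bb fe) = 0xbbfe
  op=0xbbfe>>10=0x2e ⇒ goto (J)
  imm: (w>>0)&0x3ff=0x3fe (s10→-2) → #-2
  target = base 0x8ca8 + off 0x0e + 2 + imm -2 = 0x8cb6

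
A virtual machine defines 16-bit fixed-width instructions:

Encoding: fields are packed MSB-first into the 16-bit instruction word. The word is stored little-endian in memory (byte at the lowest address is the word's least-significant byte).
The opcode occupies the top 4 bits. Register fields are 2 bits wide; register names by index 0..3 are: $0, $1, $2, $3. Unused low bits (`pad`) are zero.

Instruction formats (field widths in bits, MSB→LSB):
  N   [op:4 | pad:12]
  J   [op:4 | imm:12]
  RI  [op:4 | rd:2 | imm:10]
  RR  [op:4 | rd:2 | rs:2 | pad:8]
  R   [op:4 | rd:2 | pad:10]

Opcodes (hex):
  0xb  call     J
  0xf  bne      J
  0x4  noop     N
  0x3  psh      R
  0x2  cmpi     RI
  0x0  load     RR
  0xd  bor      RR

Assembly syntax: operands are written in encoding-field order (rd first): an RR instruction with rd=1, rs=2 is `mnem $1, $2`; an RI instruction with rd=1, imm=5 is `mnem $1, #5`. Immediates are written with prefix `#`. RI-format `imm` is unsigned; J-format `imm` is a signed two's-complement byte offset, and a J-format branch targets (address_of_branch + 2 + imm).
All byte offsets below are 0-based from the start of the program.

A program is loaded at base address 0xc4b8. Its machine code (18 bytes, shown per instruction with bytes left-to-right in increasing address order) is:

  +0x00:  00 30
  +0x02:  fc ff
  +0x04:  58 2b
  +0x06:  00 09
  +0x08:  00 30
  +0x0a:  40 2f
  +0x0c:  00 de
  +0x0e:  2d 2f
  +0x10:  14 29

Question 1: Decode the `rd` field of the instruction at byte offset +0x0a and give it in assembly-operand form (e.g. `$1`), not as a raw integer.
$3

+0x0a: 40 2f ⇒ word 0x2f40 (little)
  op=0x2f40>>12=0x2 ⇒ cmpi (RI)
  rd@[11:10]=0x3 ⇒ $3
  imm@[9:0]=0x340 ⇒ #832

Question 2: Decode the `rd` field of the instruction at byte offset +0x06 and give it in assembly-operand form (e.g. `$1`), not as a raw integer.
off 0x06: read 00 09 as little → 0x0900
  opcode bits[15:12]=0x0: load/RR
  rd: (w>>10)&0x3=0x2 → $2
  rs: (w>>8)&0x3=0x1 → $1

$2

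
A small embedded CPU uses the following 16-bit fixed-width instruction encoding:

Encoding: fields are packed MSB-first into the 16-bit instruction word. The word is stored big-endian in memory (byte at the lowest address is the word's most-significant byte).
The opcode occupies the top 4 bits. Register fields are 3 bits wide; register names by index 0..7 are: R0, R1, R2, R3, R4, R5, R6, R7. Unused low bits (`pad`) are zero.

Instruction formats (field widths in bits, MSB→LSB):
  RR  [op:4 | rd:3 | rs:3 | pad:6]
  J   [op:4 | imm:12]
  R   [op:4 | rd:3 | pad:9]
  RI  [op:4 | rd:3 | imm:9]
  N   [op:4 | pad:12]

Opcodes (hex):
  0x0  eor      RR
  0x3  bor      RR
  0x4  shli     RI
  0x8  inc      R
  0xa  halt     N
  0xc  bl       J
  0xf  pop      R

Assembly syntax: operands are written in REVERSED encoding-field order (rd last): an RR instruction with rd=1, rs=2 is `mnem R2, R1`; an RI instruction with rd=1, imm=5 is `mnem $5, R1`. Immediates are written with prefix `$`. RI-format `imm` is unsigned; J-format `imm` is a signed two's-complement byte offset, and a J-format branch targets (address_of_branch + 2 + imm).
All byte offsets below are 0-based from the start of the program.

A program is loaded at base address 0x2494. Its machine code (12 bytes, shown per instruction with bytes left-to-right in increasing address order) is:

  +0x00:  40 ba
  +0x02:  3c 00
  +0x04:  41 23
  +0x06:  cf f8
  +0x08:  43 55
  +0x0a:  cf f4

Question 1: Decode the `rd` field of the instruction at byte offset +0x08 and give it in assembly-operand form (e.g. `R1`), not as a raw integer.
@+08  big-endian(43 55) = 0x4355
  top 4b → 0x4 → shli [RI]
  [11:9] rd=1 = R1
  [8:0] imm=341 = $341

R1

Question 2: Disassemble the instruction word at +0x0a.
+0x0a: cf f4 ⇒ word 0xcff4 (big)
  op=0xcff4>>12=0xc ⇒ bl (J)
  [11:0] imm=4084 (s12→-12) = $-12

bl $-12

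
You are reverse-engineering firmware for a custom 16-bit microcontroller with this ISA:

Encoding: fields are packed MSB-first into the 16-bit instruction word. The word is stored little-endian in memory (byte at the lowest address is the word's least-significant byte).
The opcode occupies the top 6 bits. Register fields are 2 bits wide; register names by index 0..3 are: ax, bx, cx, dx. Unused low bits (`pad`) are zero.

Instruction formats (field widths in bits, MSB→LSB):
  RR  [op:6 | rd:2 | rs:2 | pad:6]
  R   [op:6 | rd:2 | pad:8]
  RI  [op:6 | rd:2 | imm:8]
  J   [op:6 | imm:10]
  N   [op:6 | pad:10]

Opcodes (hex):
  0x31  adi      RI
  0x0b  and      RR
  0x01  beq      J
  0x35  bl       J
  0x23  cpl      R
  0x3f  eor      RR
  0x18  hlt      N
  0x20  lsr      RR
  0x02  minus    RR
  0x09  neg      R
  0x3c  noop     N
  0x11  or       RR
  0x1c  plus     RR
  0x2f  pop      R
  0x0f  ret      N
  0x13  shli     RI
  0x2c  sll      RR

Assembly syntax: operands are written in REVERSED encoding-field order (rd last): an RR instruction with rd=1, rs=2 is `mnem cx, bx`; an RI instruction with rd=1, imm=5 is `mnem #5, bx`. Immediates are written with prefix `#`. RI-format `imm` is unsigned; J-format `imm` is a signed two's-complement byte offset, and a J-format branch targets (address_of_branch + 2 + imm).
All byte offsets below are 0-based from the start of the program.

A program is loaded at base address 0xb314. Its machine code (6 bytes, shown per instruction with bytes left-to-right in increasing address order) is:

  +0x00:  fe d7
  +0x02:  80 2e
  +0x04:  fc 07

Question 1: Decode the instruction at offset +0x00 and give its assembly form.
[00] fe d7 → 0xd7fe
  top 6b → 0x35 → bl [J]
  [9:0] imm=1022 (s10→-2) = #-2

bl #-2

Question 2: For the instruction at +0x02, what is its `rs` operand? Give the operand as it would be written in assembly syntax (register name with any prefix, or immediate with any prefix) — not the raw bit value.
cx

[02] 80 2e → 0x2e80
  top 6b → 0xb → and [RR]
  [9:8] rd=2 = cx
  [7:6] rs=2 = cx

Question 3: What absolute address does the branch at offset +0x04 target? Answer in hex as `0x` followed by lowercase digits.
@+04  little-endian(fc 07) = 0x07fc
  opcode bits[15:10]=0x1: beq/J
  imm: (w>>0)&0x3ff=0x3fc (s10→-4) → #-4
  target = base 0xb314 + off 0x04 + 2 + imm -4 = 0xb316

0xb316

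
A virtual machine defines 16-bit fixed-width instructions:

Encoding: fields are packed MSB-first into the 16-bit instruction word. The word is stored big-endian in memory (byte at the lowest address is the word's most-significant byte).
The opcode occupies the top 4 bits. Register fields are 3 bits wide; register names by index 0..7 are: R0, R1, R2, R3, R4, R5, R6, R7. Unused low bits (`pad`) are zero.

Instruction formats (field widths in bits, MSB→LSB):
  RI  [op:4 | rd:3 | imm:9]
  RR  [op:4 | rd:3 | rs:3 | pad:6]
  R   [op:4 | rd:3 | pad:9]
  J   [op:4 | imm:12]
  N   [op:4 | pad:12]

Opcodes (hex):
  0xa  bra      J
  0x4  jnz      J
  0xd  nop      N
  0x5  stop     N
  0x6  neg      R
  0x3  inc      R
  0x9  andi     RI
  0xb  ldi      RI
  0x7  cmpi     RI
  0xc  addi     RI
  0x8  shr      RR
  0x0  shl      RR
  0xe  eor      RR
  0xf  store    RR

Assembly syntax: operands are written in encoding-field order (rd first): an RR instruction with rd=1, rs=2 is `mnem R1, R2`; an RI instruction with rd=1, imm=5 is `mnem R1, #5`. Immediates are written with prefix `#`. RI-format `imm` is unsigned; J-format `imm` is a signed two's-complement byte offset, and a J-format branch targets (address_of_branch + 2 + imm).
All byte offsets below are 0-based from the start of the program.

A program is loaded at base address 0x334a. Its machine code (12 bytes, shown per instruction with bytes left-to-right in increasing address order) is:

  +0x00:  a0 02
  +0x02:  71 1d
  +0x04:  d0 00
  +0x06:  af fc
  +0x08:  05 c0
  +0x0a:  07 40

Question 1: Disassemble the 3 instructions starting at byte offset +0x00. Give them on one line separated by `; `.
@+00  big-endian(a0 02) = 0xa002
  opcode bits[15:12]=0xa: bra/J
  imm: (w>>0)&0xfff=0x2 → #2
@+02  big-endian(71 1d) = 0x711d
  opcode bits[15:12]=0x7: cmpi/RI
  rd: (w>>9)&0x7=0x0 → R0
  imm: (w>>0)&0x1ff=0x11d → #285
@+04  big-endian(d0 00) = 0xd000
  opcode bits[15:12]=0xd: nop/N

bra #2; cmpi R0, #285; nop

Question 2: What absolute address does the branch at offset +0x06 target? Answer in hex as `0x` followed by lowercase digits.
0x334e

+0x06: af fc ⇒ word 0xaffc (big)
  op=0xaffc>>12=0xa ⇒ bra (J)
  imm: (w>>0)&0xfff=0xffc (s12→-4) → #-4
  target = base 0x334a + off 0x06 + 2 + imm -4 = 0x334e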